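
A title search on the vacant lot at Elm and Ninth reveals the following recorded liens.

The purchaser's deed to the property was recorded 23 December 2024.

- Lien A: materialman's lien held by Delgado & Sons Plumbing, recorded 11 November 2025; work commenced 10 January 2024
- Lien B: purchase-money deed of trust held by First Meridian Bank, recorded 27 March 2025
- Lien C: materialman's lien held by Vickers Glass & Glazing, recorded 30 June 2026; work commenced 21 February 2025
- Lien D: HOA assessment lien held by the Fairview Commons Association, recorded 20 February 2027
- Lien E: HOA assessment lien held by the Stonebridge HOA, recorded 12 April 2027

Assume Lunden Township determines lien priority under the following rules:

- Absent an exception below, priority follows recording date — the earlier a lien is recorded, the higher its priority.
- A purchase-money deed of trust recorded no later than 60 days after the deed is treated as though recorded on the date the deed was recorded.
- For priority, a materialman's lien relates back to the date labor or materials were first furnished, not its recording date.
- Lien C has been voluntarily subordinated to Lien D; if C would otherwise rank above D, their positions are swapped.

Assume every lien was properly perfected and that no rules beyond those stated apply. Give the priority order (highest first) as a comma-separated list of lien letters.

Effective dates after the stated exceptions: A is treated as recorded 10 January 2024, the work-commencement date; B was recorded 94 days after the deed — beyond 60 days — so no relation-back applies; C is treated as recorded 21 February 2025, the work-commencement date.
By effective date: A (10 January 2024), C (21 February 2025), B (27 March 2025), D (20 February 2027), E (12 April 2027).
C is senior to D before the subordination, so the two trade places.

A, D, B, C, E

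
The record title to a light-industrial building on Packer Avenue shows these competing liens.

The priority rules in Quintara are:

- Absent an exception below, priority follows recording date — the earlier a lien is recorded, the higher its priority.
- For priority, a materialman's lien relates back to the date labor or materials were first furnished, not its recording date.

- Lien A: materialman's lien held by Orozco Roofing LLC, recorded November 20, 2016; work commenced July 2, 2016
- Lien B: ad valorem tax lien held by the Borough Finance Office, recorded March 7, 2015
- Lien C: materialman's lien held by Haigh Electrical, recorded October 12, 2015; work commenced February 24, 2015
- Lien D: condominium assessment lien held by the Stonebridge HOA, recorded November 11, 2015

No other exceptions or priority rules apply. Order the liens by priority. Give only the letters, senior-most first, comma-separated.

Effective dates: A's effective date is July 2, 2016, when work began; C's effective date is February 24, 2015, when work began.
By effective date, earliest first: C (February 24, 2015), B (March 7, 2015), D (November 11, 2015), A (July 2, 2016).

C, B, D, A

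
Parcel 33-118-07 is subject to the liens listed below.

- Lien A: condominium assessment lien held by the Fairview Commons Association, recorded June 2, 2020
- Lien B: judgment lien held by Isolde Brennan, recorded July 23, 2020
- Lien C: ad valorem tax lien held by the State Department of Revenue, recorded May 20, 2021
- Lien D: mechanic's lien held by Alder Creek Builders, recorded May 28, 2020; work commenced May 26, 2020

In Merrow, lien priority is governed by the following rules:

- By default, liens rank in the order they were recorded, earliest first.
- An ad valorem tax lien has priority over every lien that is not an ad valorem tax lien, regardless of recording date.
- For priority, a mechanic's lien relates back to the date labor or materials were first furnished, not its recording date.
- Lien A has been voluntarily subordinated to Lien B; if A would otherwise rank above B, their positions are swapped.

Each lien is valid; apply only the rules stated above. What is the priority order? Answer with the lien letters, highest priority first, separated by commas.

Adjusting effective dates: D is treated as recorded May 26, 2020, the work-commencement date.
C, as an ad valorem tax lien, has superpriority and ranks first.
Ordering the rest by effective date: D (May 26, 2020), A (June 2, 2020), B (July 23, 2020).
Because A would otherwise rank above B, the subordination swaps them.

C, D, B, A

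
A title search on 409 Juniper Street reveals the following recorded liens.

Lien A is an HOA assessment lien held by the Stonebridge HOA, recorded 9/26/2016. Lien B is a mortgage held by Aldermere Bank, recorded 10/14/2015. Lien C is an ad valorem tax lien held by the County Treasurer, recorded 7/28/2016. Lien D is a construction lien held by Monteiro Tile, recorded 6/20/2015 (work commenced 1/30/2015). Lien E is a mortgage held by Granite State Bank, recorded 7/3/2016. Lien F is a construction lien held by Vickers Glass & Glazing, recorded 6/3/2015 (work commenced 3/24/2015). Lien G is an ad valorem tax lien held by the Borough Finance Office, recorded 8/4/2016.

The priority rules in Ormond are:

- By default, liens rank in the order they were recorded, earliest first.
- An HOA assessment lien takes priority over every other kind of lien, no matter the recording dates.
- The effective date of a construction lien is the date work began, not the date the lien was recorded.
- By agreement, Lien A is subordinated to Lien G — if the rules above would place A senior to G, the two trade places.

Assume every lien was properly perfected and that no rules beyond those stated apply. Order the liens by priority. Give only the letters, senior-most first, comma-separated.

Effective dates: D's effective date is 1/30/2015, when work began; F relates back to 3/24/2015 (work commenced).
A is an HOA assessment lien and takes priority over every other lien.
Remaining liens by effective date: D (1/30/2015), F (3/24/2015), B (10/14/2015), E (7/3/2016), C (7/28/2016), G (8/4/2016).
A would otherwise be senior to G, so under the subordination agreement A and G exchange positions.

G, D, F, B, E, C, A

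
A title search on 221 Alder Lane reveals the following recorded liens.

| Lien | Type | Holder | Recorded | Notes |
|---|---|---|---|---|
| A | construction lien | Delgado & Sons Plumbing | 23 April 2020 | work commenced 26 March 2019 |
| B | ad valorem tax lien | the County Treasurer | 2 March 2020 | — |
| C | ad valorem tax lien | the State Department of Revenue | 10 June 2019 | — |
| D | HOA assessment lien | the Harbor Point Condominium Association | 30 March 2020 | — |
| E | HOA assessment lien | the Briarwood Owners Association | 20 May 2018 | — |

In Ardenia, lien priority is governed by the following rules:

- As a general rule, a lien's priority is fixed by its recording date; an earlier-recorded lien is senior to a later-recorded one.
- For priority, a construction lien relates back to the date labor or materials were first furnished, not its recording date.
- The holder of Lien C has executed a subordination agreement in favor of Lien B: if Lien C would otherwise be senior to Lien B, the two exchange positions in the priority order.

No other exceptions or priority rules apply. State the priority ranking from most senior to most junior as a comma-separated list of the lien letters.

E, A, B, C, D

Adjusting effective dates: A relates back to 26 March 2019 (work commenced).
By effective date: E (20 May 2018), A (26 March 2019), C (10 June 2019), B (2 March 2020), D (30 March 2020).
C would otherwise be senior to B, so under the subordination agreement C and B exchange positions.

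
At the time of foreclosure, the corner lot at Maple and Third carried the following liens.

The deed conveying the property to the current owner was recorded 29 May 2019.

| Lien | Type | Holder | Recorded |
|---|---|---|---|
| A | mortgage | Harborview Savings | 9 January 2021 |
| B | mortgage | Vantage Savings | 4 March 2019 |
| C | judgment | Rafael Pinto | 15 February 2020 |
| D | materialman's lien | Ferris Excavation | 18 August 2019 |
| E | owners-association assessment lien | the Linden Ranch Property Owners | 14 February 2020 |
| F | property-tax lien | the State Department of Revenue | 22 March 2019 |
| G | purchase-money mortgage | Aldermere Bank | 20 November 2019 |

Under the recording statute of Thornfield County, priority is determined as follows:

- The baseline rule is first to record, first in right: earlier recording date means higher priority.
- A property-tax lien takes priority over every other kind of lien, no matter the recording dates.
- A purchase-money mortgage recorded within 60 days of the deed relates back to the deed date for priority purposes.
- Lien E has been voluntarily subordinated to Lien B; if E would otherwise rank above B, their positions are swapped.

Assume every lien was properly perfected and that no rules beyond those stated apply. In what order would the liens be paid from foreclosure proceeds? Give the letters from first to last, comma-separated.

Effective dates after the stated exceptions: G missed the 60-day window (175 days after the deed), so its recording date stands.
F is a property-tax lien, so it outranks all other liens regardless of date.
Ordering the rest by effective date: B (4 March 2019), D (18 August 2019), G (20 November 2019), E (14 February 2020), C (15 February 2020), A (9 January 2021).
E is already junior to B, so the subordination agreement changes nothing.

F, B, D, G, E, C, A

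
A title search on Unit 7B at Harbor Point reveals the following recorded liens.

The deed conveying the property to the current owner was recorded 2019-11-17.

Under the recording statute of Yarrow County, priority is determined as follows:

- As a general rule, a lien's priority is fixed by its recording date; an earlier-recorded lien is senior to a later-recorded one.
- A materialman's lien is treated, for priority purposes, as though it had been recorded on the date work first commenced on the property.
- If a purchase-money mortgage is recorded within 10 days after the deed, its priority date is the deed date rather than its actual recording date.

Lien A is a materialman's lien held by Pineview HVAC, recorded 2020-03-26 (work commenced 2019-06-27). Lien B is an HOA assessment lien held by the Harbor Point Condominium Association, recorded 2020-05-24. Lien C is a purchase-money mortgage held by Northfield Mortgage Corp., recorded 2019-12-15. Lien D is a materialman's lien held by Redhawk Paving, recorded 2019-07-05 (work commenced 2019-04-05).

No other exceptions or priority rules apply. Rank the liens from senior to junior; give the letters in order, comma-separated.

Effective dates: A relates back to 2019-06-27 (work commenced); C was recorded 28 days after the deed, outside the 10-day window, so it keeps its recording date; D relates back to 2019-04-05 (work commenced).
Ordering by effective date: D (2019-04-05), A (2019-06-27), C (2019-12-15), B (2020-05-24).

D, A, C, B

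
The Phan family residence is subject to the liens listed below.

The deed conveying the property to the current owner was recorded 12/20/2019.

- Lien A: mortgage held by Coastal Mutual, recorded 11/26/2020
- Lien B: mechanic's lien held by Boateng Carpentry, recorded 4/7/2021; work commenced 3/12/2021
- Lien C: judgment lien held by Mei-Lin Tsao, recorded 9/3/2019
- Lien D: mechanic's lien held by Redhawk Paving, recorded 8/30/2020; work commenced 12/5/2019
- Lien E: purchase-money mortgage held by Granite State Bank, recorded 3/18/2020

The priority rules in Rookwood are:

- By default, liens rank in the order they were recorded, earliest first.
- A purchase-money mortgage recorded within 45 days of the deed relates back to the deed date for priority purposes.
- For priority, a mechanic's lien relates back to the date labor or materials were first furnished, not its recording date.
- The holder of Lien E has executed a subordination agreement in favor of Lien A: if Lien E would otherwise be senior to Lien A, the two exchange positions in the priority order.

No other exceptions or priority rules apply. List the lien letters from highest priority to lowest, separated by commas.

Adjusting effective dates: B's effective date is 3/12/2021, when work began; D relates back to 12/5/2019 (work commenced); E was recorded 89 days after the deed, outside the 45-day window, so it keeps its recording date.
Sorted by effective date: C (9/3/2019), D (12/5/2019), E (3/18/2020), A (11/26/2020), B (3/12/2021).
The subordination applies — E was senior to A — so E and A swap.

C, D, A, E, B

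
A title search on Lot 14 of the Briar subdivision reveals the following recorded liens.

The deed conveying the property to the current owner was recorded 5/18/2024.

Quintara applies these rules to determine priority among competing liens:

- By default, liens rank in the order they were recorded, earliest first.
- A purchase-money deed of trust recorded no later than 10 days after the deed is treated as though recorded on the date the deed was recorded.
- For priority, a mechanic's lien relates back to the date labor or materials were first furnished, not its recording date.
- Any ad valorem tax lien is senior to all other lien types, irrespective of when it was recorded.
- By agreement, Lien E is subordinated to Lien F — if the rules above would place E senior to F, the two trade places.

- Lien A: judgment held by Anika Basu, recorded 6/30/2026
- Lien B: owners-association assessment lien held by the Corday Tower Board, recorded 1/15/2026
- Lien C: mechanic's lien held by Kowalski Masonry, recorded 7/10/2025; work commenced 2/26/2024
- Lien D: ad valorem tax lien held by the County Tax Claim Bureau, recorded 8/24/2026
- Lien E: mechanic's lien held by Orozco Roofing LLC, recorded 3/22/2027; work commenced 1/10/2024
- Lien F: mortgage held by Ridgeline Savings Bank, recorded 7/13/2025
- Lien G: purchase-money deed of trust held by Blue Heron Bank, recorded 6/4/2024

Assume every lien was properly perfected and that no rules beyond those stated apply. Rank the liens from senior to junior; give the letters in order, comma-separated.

Effective dates: C relates back to 2/26/2024 (work commenced); E is treated as recorded 1/10/2024, the work-commencement date; G missed the 10-day window (17 days after the deed), so its recording date stands.
As an ad valorem tax lien, D is senior to every other lien.
The other liens, earliest effective date first: E (1/10/2024), C (2/26/2024), G (6/4/2024), F (7/13/2025), B (1/15/2026), A (6/30/2026).
E is senior to F before the subordination, so the two trade places.

D, F, C, G, E, B, A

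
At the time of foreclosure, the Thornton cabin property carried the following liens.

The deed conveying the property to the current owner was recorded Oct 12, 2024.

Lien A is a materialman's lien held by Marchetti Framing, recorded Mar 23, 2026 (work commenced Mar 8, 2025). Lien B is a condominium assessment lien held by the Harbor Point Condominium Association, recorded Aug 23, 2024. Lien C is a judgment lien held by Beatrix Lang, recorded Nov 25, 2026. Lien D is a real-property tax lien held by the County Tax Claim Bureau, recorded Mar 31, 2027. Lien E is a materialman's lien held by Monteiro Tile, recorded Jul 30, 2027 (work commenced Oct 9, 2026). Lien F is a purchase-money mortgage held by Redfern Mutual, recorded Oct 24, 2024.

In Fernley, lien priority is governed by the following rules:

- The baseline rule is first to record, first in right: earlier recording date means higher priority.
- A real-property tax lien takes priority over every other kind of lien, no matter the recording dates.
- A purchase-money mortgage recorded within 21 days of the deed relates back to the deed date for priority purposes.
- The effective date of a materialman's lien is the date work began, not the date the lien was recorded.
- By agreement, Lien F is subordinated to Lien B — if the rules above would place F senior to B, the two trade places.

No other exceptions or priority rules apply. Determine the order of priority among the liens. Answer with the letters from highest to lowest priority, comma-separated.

D, B, F, A, E, C

Effective dates: A relates back to Mar 8, 2025 (work commenced); E is treated as recorded Oct 9, 2026, the work-commencement date; F was recorded within the 21-day window, so its effective date is the deed date Oct 12, 2024.
D, as a real-property tax lien, has superpriority and ranks first.
Ordering the rest by effective date: B (Aug 23, 2024), F (Oct 12, 2024), A (Mar 8, 2025), E (Oct 9, 2026), C (Nov 25, 2026).
Since F is not senior to B, the subordination leaves the order unchanged.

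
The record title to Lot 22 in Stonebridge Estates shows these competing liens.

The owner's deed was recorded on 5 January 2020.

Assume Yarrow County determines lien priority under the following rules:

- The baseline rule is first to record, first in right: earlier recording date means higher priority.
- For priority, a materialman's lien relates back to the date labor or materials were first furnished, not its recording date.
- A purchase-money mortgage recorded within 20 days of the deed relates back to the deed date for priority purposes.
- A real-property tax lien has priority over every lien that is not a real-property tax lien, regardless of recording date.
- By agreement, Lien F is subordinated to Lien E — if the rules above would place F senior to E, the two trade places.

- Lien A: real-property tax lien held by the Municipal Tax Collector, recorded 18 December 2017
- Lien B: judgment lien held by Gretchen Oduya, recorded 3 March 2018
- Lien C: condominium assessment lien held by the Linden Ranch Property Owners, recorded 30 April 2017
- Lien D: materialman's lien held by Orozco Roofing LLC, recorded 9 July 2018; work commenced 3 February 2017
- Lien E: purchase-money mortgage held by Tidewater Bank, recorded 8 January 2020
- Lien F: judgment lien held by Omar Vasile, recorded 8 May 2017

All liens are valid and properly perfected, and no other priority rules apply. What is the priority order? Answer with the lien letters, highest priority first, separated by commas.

A, D, C, E, B, F

Adjusting effective dates: D is treated as recorded 3 February 2017, the work-commencement date; E's effective date is the deed date, 5 January 2020.
A, as a real-property tax lien, has superpriority and ranks first.
Remaining liens by effective date: D (3 February 2017), C (30 April 2017), F (8 May 2017), B (3 March 2018), E (5 January 2020).
F is senior to E before the subordination, so the two trade places.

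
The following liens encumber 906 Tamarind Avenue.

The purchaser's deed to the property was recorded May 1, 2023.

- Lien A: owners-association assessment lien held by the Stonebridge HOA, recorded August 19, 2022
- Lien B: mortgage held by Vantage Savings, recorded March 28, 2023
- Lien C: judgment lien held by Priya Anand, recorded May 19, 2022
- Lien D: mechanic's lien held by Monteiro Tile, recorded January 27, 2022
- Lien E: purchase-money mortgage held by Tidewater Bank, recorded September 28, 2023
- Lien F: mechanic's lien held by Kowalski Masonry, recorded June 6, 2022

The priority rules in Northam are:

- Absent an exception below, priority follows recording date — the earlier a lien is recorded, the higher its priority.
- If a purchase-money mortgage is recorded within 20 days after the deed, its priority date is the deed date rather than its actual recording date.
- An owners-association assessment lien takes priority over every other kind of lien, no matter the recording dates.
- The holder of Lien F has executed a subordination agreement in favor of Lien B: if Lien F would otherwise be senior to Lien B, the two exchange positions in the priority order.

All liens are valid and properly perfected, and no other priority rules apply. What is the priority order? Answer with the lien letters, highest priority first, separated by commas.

Effective dates after the stated exceptions: E missed the 20-day window (150 days after the deed), so its recording date stands.
A is an owners-association assessment lien, so it outranks all other liens regardless of date.
Remaining liens by effective date: D (January 27, 2022), C (May 19, 2022), F (June 6, 2022), B (March 28, 2023), E (September 28, 2023).
Because F would otherwise rank above B, the subordination swaps them.

A, D, C, B, F, E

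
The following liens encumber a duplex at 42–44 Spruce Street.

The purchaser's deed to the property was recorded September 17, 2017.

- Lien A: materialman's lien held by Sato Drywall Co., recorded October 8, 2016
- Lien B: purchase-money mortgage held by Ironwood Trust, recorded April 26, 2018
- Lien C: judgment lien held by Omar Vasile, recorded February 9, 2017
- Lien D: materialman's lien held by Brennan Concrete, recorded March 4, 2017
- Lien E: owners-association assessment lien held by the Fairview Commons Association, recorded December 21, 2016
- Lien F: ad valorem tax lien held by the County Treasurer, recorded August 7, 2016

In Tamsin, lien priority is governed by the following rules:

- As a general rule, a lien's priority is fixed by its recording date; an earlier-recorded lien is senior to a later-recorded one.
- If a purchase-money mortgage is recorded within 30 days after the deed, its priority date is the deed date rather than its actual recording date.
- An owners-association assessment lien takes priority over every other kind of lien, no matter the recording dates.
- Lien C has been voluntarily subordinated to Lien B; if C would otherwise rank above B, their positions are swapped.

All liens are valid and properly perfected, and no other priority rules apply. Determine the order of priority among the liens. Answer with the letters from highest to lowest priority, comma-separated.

Adjusting effective dates: B was recorded 221 days after the deed, outside the 30-day window, so it keeps its recording date.
E is an owners-association assessment lien and takes priority over every other lien.
Among the remaining liens, by effective date: F (August 7, 2016), A (October 8, 2016), C (February 9, 2017), D (March 4, 2017), B (April 26, 2018).
C would otherwise be senior to B, so under the subordination agreement C and B exchange positions.

E, F, A, B, D, C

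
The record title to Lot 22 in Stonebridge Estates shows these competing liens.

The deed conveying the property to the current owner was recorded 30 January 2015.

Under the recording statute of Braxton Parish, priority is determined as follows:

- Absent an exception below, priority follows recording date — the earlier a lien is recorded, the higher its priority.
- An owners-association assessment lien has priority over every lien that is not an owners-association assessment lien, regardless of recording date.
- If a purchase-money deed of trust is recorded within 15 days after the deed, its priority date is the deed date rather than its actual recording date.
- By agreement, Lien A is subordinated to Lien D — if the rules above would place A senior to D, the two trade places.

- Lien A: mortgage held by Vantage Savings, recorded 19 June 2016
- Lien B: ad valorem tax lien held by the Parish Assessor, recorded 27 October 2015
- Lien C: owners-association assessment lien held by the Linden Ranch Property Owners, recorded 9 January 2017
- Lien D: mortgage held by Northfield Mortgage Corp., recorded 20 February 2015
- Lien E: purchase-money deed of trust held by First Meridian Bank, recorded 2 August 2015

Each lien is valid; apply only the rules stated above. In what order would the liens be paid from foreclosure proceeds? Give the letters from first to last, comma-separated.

C, D, E, B, A

Effective dates after the stated exceptions: E was recorded 184 days after the deed — beyond 15 days — so no relation-back applies.
C, as an owners-association assessment lien, has superpriority and ranks first.
Ordering the rest by effective date: D (20 February 2015), E (2 August 2015), B (27 October 2015), A (19 June 2016).
A already ranks below D; the subordination has no effect.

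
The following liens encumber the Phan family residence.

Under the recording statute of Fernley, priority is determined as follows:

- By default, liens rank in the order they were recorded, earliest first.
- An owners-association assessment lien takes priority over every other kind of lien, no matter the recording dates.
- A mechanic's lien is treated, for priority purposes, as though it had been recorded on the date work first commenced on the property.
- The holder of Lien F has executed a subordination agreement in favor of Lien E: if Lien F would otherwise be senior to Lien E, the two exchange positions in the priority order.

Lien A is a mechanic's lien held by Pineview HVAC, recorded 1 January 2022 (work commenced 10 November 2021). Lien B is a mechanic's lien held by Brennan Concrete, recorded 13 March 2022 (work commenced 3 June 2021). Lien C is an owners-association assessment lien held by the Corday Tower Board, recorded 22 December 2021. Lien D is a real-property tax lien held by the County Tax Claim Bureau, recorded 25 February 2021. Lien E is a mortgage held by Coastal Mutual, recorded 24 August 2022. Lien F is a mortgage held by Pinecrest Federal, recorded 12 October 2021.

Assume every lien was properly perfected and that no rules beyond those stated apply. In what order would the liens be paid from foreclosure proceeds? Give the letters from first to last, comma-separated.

Effective dates after the stated exceptions: A's effective date is 10 November 2021, when work began; B's effective date is 3 June 2021, when work began.
As an owners-association assessment lien, C is senior to every other lien.
Remaining liens by effective date: D (25 February 2021), B (3 June 2021), F (12 October 2021), A (10 November 2021), E (24 August 2022).
F is senior to E before the subordination, so the two trade places.

C, D, B, E, A, F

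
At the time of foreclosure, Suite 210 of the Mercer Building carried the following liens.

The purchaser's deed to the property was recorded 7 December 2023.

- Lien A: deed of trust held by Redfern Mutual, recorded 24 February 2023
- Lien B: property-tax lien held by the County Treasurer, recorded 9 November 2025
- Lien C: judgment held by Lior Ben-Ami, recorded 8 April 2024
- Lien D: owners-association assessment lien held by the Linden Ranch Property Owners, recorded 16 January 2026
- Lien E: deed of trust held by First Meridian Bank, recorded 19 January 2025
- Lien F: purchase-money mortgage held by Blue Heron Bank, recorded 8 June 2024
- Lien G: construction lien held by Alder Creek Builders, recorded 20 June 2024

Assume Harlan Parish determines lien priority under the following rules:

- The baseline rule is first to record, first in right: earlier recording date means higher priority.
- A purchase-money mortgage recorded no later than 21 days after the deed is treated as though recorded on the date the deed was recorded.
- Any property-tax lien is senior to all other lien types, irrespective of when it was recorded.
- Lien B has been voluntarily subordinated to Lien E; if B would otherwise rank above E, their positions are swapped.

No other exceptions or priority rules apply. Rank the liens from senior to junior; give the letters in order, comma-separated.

First, effective dates: F was recorded 184 days after the deed — beyond 21 days — so no relation-back applies.
B is a property-tax lien, so it outranks all other liens regardless of date.
Among the remaining liens, by effective date: A (24 February 2023), C (8 April 2024), F (8 June 2024), G (20 June 2024), E (19 January 2025), D (16 January 2026).
The subordination applies — B was senior to E — so B and E swap.

E, A, C, F, G, B, D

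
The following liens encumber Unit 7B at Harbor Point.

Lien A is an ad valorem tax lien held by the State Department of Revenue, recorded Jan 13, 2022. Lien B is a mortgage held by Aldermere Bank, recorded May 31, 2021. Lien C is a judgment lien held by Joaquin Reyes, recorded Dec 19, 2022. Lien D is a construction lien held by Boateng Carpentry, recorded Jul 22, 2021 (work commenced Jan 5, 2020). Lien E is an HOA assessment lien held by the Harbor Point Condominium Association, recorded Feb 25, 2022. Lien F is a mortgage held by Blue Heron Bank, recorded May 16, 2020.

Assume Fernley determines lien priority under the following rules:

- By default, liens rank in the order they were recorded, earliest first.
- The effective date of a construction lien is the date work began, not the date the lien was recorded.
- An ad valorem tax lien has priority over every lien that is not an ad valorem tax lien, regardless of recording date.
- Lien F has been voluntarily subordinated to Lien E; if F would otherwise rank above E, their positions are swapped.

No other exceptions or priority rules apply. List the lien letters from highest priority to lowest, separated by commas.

A, D, E, B, F, C

First, effective dates: D is treated as recorded Jan 5, 2020, the work-commencement date.
As an ad valorem tax lien, A is senior to every other lien.
The other liens, earliest effective date first: D (Jan 5, 2020), F (May 16, 2020), B (May 31, 2021), E (Feb 25, 2022), C (Dec 19, 2022).
F is senior to E before the subordination, so the two trade places.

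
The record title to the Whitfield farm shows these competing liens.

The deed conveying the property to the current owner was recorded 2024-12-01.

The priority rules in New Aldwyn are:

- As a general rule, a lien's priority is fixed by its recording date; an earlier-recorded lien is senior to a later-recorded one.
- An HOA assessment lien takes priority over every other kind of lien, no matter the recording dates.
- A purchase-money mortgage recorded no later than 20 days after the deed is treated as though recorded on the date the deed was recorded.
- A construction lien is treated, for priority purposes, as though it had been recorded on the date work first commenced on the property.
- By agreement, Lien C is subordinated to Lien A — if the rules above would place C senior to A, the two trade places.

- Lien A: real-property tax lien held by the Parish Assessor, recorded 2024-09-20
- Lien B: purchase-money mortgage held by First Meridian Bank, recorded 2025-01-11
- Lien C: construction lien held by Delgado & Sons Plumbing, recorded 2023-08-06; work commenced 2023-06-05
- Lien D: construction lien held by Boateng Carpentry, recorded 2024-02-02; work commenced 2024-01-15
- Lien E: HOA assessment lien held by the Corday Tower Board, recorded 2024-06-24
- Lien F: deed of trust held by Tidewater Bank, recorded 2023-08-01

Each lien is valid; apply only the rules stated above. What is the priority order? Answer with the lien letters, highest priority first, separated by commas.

First, effective dates: B missed the 20-day window (41 days after the deed), so its recording date stands; C relates back to 2023-06-05 (work commenced); D's effective date is 2024-01-15, when work began.
E is an HOA assessment lien and takes priority over every other lien.
Remaining liens by effective date: C (2023-06-05), F (2023-08-01), D (2024-01-15), A (2024-09-20), B (2025-01-11).
C is senior to A before the subordination, so the two trade places.

E, A, F, D, C, B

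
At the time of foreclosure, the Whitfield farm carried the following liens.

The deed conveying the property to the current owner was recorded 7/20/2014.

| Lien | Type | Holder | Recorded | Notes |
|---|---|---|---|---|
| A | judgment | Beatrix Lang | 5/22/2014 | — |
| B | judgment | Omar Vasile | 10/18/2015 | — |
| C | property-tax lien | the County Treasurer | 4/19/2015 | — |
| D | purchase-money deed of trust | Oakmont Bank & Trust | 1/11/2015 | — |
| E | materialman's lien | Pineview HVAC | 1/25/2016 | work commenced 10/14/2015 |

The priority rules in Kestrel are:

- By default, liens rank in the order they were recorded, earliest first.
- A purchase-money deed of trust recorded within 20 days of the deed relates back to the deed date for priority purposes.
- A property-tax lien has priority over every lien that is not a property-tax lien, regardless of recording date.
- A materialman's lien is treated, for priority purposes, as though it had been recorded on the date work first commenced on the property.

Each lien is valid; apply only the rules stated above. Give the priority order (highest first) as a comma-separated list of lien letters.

C, A, D, E, B

First, effective dates: D was recorded 175 days after the deed — beyond 20 days — so no relation-back applies; E is treated as recorded 10/14/2015, the work-commencement date.
C is a property-tax lien and takes priority over every other lien.
Remaining liens by effective date: A (5/22/2014), D (1/11/2015), E (10/14/2015), B (10/18/2015).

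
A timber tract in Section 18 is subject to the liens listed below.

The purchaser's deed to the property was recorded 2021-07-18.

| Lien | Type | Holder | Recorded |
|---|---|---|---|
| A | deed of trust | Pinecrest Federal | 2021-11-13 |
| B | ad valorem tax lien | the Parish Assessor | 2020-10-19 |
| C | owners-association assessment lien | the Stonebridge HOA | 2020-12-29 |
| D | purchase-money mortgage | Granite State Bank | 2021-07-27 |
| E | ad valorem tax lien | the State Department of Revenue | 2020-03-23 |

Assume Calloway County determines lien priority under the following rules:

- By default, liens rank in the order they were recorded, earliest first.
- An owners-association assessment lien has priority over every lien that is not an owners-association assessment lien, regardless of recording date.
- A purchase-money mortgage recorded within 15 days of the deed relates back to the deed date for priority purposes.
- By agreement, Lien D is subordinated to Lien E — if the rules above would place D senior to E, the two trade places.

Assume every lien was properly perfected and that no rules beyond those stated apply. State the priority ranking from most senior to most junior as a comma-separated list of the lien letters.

C, E, B, D, A

First, effective dates: D's effective date is the deed date, 2021-07-18.
C is an owners-association assessment lien, so it outranks all other liens regardless of date.
Ordering the rest by effective date: E (2020-03-23), B (2020-10-19), D (2021-07-18), A (2021-11-13).
D is already junior to E, so the subordination agreement changes nothing.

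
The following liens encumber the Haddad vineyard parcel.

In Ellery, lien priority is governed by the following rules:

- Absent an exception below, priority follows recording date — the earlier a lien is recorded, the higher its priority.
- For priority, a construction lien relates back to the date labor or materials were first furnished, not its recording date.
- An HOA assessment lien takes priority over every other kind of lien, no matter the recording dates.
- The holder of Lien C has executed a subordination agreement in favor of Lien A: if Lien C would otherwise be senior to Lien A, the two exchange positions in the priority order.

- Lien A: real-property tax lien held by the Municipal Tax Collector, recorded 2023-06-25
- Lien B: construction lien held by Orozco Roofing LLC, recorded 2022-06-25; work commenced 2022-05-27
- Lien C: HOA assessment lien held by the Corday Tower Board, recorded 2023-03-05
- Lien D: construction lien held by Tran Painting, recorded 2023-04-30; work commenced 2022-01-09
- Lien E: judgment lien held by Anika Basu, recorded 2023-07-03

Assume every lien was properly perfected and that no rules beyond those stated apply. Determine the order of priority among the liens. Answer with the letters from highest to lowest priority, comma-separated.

Effective dates after the stated exceptions: B is treated as recorded 2022-05-27, the work-commencement date; D's effective date is 2022-01-09, when work began.
As an HOA assessment lien, C is senior to every other lien.
Ordering the rest by effective date: D (2022-01-09), B (2022-05-27), A (2023-06-25), E (2023-07-03).
C would otherwise be senior to A, so under the subordination agreement C and A exchange positions.

A, D, B, C, E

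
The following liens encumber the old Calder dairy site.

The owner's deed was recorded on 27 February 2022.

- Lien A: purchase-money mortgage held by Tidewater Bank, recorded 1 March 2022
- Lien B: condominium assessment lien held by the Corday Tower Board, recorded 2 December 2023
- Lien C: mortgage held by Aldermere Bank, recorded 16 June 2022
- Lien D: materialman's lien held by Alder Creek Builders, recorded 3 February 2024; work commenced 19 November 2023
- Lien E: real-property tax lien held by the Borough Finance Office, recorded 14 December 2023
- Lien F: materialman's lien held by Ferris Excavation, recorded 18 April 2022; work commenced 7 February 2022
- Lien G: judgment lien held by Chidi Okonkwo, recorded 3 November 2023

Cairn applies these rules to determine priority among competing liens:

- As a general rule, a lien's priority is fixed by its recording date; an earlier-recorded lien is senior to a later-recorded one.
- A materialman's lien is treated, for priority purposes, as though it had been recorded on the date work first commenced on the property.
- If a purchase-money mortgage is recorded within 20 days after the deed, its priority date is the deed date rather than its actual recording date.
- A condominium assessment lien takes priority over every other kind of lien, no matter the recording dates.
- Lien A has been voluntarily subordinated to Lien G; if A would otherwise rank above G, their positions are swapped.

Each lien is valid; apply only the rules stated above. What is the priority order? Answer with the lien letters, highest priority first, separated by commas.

B, F, G, C, A, D, E

Effective dates: A's effective date is the deed date, 27 February 2022; D's effective date is 19 November 2023, when work began; F is treated as recorded 7 February 2022, the work-commencement date.
B is a condominium assessment lien, so it outranks all other liens regardless of date.
Remaining liens by effective date: F (7 February 2022), A (27 February 2022), C (16 June 2022), G (3 November 2023), D (19 November 2023), E (14 December 2023).
A is senior to G before the subordination, so the two trade places.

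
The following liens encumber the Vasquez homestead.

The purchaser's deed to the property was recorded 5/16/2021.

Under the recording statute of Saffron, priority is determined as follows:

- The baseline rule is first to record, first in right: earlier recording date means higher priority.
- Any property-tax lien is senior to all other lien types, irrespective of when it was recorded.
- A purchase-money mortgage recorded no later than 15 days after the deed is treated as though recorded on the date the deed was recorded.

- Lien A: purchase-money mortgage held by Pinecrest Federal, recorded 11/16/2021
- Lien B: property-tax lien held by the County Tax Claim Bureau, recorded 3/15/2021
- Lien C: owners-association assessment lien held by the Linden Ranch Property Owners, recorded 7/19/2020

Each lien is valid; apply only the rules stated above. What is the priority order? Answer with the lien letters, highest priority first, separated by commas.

First, effective dates: A was recorded 184 days after the deed, outside the 15-day window, so it keeps its recording date.
B is a property-tax lien and takes priority over every other lien.
Among the remaining liens, by effective date: C (7/19/2020), A (11/16/2021).

B, C, A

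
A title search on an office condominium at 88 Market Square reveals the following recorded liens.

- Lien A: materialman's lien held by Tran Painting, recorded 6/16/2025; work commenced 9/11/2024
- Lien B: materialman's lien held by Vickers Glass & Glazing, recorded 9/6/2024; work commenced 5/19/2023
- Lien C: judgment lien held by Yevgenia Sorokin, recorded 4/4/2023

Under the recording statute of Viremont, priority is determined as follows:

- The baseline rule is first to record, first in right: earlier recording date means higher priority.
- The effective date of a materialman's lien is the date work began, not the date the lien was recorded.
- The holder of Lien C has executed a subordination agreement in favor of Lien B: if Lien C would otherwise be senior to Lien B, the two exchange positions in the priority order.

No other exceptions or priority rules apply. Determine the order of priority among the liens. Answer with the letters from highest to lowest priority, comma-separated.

B, C, A

Adjusting effective dates: A's effective date is 9/11/2024, when work began; B relates back to 5/19/2023 (work commenced).
Ordering by effective date: C (4/4/2023), B (5/19/2023), A (9/11/2024).
C is senior to B before the subordination, so the two trade places.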